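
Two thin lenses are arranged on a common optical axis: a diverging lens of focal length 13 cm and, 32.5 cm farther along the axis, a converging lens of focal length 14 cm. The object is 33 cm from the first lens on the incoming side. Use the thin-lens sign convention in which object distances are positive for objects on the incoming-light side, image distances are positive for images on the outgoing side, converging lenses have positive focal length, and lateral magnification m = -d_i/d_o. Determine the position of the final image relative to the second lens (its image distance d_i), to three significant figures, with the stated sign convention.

Applying the thin-lens equation to the first lens, 1/(-13) = 1/33 + 1/d_i1, which gives d_i1 = -9.326 cm.
The intermediate image is virtual, 9.326 cm to the left of lens 1, so d_o2 = L - d_i1 = 32.5 - (-9.326) = 41.826 cm.
Applying the thin-lens equation again with f_2 = 14 cm and d_o2 = 41.826 cm gives d_i2 = 21.044 cm.

21.0 cm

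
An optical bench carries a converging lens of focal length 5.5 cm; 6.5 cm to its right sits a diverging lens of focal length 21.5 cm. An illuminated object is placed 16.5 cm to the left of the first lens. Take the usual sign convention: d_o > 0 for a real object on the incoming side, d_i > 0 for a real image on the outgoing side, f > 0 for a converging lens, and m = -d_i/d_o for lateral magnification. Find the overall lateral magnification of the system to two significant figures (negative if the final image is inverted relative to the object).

-0.54

First lens: d_i1 = 1/(1/5.5 - 1/16.5) = 8.250 cm.
m_1 = -(8.250)/16.5 = -0.5000.
This image would form 8.250 cm past lens 1, i.e. 1.750 cm beyond lens 2, so it is a virtual object for lens 2: d_o2 = 6.5 - 8.250 = -1.750 cm.
Second lens: d_i2 = 1/(1/(-21.5) - 1/(-1.750)) = 1.905 cm.
m_2 = -(1.905)/(-1.750) = 1.0886.
Overall magnification: m = m_1 m_2 = -0.5443.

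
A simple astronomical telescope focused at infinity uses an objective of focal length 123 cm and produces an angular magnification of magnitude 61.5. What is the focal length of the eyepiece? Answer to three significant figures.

|M| = f_obj/f_eye, so f_eye = f_obj/|M| = 123/61.5 = 2.000 cm.

2.00 cm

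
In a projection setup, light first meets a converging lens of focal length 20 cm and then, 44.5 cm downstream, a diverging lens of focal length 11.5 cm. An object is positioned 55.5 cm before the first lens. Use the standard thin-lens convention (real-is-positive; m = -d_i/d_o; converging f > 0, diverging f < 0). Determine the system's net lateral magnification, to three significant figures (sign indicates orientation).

First lens: d_i1 = 1/(1/20 - 1/55.5) = 31.268 cm.
m_1 = -(31.268)/55.5 = -0.5634.
That image sits 13.232 cm in front of the second lens, so d_o2 = 13.232 cm.
Second lens: d_i2 = 1/(1/(-11.5) - 1/(13.232)) = -6.153 cm.
m_2 = -(-6.153)/(13.232) = 0.4650.
The system's lateral magnification is m_1 m_2 = (-0.5634)(0.4650) = -0.2620.

-0.262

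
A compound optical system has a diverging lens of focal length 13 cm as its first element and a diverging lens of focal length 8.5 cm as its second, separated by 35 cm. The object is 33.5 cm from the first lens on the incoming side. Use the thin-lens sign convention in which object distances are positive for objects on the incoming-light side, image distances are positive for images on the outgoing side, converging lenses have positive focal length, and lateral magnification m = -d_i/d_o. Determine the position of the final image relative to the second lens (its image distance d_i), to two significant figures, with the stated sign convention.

-7.1 cm

Lens 1: 1/d_i1 = 1/f_1 - 1/d_o1 = 1/(-13) - 1/33.5 = -0.10677 cm^-1, so d_i1 = -9.366 cm.
The intermediate image is virtual, 9.366 cm to the left of lens 1, so d_o2 = L - d_i1 = 35 - (-9.366) = 44.366 cm.
Lens 2: 1/d_i2 = 1/f_2 - 1/d_o2 = 1/(-8.5) - 1/(44.366) = -0.14019 cm^-1, so d_i2 = -7.133 cm.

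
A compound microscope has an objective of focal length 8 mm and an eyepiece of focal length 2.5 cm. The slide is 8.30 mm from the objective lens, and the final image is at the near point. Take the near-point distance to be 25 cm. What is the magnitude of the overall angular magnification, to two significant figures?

290

Convert to cm: f_obj = 8 mm = 0.8 cm; d_o = 8.30 mm = 0.83 cm.
Objective: 1/d_i = 1/f_obj - 1/d_o = 1/0.8 - 1/0.83 = 0.04518 cm^-1, so d_i = 22.133 cm.
m_obj = -d_i/d_o = -22.133/0.83 = -26.667.
Eyepiece angular magnification (image at near point): M_eye = 1 + D/f_e = 1 + 25/2.5 = 11.000.
Overall M = m_obj x M_eye = (-26.667)(11.000) = -293.33.
|M| = 293.33.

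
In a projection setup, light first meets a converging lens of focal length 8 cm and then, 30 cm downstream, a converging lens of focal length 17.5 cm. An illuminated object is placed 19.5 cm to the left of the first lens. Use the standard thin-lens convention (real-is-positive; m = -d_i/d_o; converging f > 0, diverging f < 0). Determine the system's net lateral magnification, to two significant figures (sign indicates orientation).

-11

First lens: d_i1 = 1/(1/8 - 1/19.5) = 13.565 cm.
m_1 = -(13.565)/19.5 = -0.6957.
Object distance for lens 2: d_o2 = 30 - 13.565 = 16.435 cm.
Second lens: d_i2 = 1/(1/17.5 - 1/(16.435)) = -270.000 cm.
m_2 = -(-270.000)/(16.435) = 16.4286.
Overall magnification: m = m_1 m_2 = -11.4286.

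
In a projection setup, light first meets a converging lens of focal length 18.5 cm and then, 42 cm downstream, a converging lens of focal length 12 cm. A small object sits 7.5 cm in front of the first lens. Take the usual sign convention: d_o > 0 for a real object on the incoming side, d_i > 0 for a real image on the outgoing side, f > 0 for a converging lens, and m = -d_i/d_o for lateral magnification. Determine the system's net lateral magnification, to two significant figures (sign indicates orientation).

Lens 1: 1/d_i1 = 1/f_1 - 1/d_o1 = 1/18.5 - 1/7.5 = -0.07928 cm^-1, so d_i1 = -12.614 cm.
m_1 = -(-12.614)/7.5 = 1.6818.
With d_i1 < 0 the first image is virtual and lies on the object side; the object distance for lens 2 is d_o2 = 42 - (-12.614) = 54.614 cm.
Lens 2: 1/d_i2 = 1/f_2 - 1/d_o2 = 1/12 - 1/(54.614) = 0.06502 cm^-1, so d_i2 = 15.379 cm.
m_2 = -(15.379)/(54.614) = -0.2816.
The system's lateral magnification is m_1 m_2 = (1.6818)(-0.2816) = -0.4736.

-0.47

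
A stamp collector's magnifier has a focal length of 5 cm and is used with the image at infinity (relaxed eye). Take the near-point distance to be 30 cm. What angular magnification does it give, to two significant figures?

6.0

M = D/f = 30/5 = 6.000.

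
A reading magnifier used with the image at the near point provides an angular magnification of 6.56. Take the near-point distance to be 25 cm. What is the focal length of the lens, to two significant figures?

4.5 cm

For the image at the near point, M = 1 + D/f.
f = D/(M - 1) = 25/(6.56 - 1) = 4.496 cm.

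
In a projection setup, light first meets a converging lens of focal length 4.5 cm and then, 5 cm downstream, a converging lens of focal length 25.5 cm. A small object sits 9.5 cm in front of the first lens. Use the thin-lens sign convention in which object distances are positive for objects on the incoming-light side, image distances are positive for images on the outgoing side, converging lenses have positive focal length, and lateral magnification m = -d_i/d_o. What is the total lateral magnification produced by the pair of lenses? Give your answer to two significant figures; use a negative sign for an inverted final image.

Lens 1: 1/d_i1 = 1/f_1 - 1/d_o1 = 1/4.5 - 1/9.5 = 0.11696 cm^-1, so d_i1 = 8.550 cm.
m_1 = -(8.550)/9.5 = -0.9000.
Since 8.550 cm > 5 cm, the first image lies past the second lens and serves as a virtual object: d_o2 = L - d_i1 = -3.550 cm.
Lens 2: 1/d_i2 = 1/f_2 - 1/d_o2 = 1/25.5 - 1/(-3.550) = 0.32091 cm^-1, so d_i2 = 3.116 cm.
m_2 = -(3.116)/(-3.550) = 0.8778.
Total m = m_1 x m_2 = (-0.9000)(0.8778) = -0.7900.

-0.79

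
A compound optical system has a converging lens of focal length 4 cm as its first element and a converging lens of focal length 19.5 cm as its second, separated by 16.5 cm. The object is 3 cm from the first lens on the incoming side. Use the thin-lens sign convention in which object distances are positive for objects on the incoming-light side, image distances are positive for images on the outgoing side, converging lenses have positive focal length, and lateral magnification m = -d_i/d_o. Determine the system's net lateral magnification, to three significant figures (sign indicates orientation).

-8.67

Lens 1: 1/d_i1 = 1/f_1 - 1/d_o1 = 1/4 - 1/3 = -0.08333 cm^-1, so d_i1 = -12.000 cm.
m_1 = -(-12.000)/3 = 4.0000.
With d_i1 < 0 the first image is virtual and lies on the object side; the object distance for lens 2 is d_o2 = 16.5 - (-12.000) = 28.500 cm.
Lens 2: 1/d_i2 = 1/f_2 - 1/d_o2 = 1/19.5 - 1/(28.500) = 0.01619 cm^-1, so d_i2 = 61.750 cm.
m_2 = -(61.750)/(28.500) = -2.1667.
Total m = m_1 x m_2 = (4.0000)(-2.1667) = -8.6667.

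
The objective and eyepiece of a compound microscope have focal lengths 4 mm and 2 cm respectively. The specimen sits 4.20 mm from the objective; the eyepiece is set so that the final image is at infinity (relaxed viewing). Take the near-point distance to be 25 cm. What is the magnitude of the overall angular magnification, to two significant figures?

250

Convert to cm: f_obj = 4 mm = 0.4 cm; d_o = 4.20 mm = 0.42 cm.
Objective: 1/d_i = 1/f_obj - 1/d_o = 1/0.4 - 1/0.42 = 0.11905 cm^-1, so d_i = 8.400 cm.
m_obj = -d_i/d_o = -8.400/0.42 = -20.000.
Eyepiece angular magnification (image at infinity): M_eye = D/f_e = 25/2 = 12.500.
Overall M = m_obj x M_eye = (-20.000)(12.500) = -250.00.
|M| = 250.00.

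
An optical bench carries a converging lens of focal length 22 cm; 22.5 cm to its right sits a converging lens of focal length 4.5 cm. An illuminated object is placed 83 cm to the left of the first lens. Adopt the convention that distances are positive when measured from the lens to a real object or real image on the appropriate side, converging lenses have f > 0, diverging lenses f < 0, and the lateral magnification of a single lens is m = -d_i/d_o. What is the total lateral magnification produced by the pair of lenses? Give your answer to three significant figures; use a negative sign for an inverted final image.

Lens 1: 1/d_i1 = 1/f_1 - 1/d_o1 = 1/22 - 1/83 = 0.03341 cm^-1, so d_i1 = 29.934 cm.
m_1 = -(29.934)/83 = -0.3607.
Since 29.934 cm > 22.5 cm, the first image lies past the second lens and serves as a virtual object: d_o2 = L - d_i1 = -7.434 cm.
Lens 2: 1/d_i2 = 1/f_2 - 1/d_o2 = 1/4.5 - 1/(-7.434) = 0.35673 cm^-1, so d_i2 = 2.803 cm.
m_2 = -(2.803)/(-7.434) = 0.3771.
Overall magnification: m = m_1 m_2 = -0.1360.

-0.136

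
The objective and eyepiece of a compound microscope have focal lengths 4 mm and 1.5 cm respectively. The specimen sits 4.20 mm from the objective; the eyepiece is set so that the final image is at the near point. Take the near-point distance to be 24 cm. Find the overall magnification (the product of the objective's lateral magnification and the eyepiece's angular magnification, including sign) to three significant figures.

-340

Convert to cm: f_obj = 4 mm = 0.4 cm; d_o = 4.20 mm = 0.42 cm.
Objective: 1/d_i = 1/f_obj - 1/d_o = 1/0.4 - 1/0.42 = 0.11905 cm^-1, so d_i = 8.400 cm.
m_obj = -d_i/d_o = -8.400/0.42 = -20.000.
Eyepiece angular magnification (image at near point): M_eye = 1 + D/f_e = 1 + 24/1.5 = 17.000.
Overall M = m_obj x M_eye = (-20.000)(17.000) = -340.00.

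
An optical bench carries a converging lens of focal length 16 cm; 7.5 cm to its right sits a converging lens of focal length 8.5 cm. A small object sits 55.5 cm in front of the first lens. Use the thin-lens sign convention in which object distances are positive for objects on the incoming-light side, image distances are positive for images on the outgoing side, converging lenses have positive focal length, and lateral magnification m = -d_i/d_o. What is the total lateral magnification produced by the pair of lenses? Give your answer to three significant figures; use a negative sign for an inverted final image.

-0.147

Lens 1: 1/d_i1 = 1/f_1 - 1/d_o1 = 1/16 - 1/55.5 = 0.04448 cm^-1, so d_i1 = 22.481 cm.
m_1 = -(22.481)/55.5 = -0.4051.
Since 22.481 cm > 7.5 cm, the first image lies past the second lens and serves as a virtual object: d_o2 = L - d_i1 = -14.981 cm.
Lens 2: 1/d_i2 = 1/f_2 - 1/d_o2 = 1/8.5 - 1/(-14.981) = 0.18440 cm^-1, so d_i2 = 5.423 cm.
m_2 = -(5.423)/(-14.981) = 0.3620.
Overall magnification: m = m_1 m_2 = -0.1466.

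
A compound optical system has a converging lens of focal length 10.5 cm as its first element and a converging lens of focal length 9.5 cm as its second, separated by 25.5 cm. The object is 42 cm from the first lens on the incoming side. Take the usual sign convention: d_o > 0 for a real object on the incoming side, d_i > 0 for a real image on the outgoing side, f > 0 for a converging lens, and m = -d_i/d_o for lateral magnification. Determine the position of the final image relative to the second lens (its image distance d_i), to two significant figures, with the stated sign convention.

55 cm

Applying the thin-lens equation to the first lens, 1/10.5 = 1/42 + 1/d_i1, which gives d_i1 = 14.000 cm.
The intermediate image is 14.000 cm to the right of lens 1, so d_o2 = L - d_i1 = 25.5 - 14.000 = 11.500 cm.
Applying the thin-lens equation again with f_2 = 9.5 cm and d_o2 = 11.500 cm gives d_i2 = 54.625 cm.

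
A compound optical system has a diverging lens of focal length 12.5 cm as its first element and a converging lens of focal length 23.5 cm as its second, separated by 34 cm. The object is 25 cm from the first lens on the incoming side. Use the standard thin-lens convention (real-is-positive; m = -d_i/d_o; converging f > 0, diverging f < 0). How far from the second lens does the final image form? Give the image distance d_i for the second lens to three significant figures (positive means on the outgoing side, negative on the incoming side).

52.8 cm

First lens: d_i1 = 1/(1/(-12.5) - 1/25) = -8.333 cm.
With d_i1 < 0 the first image is virtual and lies on the object side; the object distance for lens 2 is d_o2 = 34 - (-8.333) = 42.333 cm.
Second lens: d_i2 = 1/(1/23.5 - 1/(42.333)) = 52.823 cm.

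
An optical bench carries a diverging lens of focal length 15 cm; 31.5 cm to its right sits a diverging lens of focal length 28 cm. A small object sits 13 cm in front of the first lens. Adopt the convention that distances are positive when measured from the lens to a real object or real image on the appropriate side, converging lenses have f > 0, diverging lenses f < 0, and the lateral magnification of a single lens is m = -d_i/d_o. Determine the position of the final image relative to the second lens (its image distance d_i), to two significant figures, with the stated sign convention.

-16 cm

Applying the thin-lens equation to the first lens, 1/(-15) = 1/13 + 1/d_i1, which gives d_i1 = -6.964 cm.
With d_i1 < 0 the first image is virtual and lies on the object side; the object distance for lens 2 is d_o2 = 31.5 - (-6.964) = 38.464 cm.
Applying the thin-lens equation again with f_2 = -28 cm and d_o2 = 38.464 cm gives d_i2 = -16.204 cm.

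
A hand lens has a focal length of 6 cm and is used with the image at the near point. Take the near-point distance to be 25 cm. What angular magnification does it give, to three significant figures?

5.17

M = 1 + D/f = 1 + 25/6 = 5.167.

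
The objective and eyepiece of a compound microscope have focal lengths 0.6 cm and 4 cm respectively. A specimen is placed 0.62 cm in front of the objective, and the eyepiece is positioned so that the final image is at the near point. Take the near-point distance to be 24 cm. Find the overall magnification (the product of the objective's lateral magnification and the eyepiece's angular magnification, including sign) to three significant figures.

-210

Objective: 1/d_i = 1/f_obj - 1/d_o = 1/0.6 - 1/0.62 = 0.05376 cm^-1, so d_i = 18.600 cm.
m_obj = -d_i/d_o = -18.600/0.62 = -30.000.
Eyepiece angular magnification (image at near point): M_eye = 1 + D/f_e = 1 + 24/4 = 7.000.
Overall M = m_obj x M_eye = (-30.000)(7.000) = -210.00.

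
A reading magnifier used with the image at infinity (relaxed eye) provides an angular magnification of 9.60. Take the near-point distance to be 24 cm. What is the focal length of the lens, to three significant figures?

For the image at infinity, M = D/f.
f = D/M = 24/9.6 = 2.500 cm.

2.50 cm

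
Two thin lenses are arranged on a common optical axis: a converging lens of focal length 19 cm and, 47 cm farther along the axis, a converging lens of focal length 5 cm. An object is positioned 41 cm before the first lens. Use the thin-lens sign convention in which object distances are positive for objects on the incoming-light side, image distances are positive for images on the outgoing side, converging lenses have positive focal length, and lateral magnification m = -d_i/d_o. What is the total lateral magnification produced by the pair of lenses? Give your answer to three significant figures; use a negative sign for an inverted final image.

0.655

Lens 1: 1/d_i1 = 1/f_1 - 1/d_o1 = 1/19 - 1/41 = 0.02824 cm^-1, so d_i1 = 35.409 cm.
m_1 = -(35.409)/41 = -0.8636.
The intermediate image is 35.409 cm to the right of lens 1, so d_o2 = L - d_i1 = 47 - 35.409 = 11.591 cm.
Lens 2: 1/d_i2 = 1/f_2 - 1/d_o2 = 1/5 - 1/(11.591) = 0.11373 cm^-1, so d_i2 = 8.793 cm.
m_2 = -(8.793)/(11.591) = -0.7586.
Overall magnification: m = m_1 m_2 = 0.6552.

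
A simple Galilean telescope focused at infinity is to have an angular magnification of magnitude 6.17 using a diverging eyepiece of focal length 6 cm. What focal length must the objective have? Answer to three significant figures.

37.0 cm

|M| = f_obj/|f_eye|, so f_obj = |M| x |f_eye| = 6.17 x 6 = 37.020 cm.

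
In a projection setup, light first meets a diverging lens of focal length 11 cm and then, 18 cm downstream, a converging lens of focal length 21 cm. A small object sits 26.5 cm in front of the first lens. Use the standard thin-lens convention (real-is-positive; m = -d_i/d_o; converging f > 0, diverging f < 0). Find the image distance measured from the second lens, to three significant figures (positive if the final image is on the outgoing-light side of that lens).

Applying the thin-lens equation to the first lens, 1/(-11) = 1/26.5 + 1/d_i1, which gives d_i1 = -7.773 cm.
The intermediate image is virtual, 7.773 cm to the left of lens 1, so d_o2 = L - d_i1 = 18 - (-7.773) = 25.773 cm.
Applying the thin-lens equation again with f_2 = 21 cm and d_o2 = 25.773 cm gives d_i2 = 113.388 cm.

113 cm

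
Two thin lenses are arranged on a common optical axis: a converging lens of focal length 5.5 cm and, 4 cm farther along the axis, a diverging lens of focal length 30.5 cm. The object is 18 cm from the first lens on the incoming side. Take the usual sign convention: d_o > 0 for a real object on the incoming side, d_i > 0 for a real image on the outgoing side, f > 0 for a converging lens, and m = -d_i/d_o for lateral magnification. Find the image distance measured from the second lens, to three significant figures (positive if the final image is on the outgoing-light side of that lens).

4.50 cm

Applying the thin-lens equation to the first lens, 1/5.5 = 1/18 + 1/d_i1, which gives d_i1 = 7.920 cm.
This image would form 7.920 cm past lens 1, i.e. 3.920 cm beyond lens 2, so it is a virtual object for lens 2: d_o2 = 4 - 7.920 = -3.920 cm.
Applying the thin-lens equation again with f_2 = -30.5 cm and d_o2 = -3.920 cm gives d_i2 = 4.498 cm.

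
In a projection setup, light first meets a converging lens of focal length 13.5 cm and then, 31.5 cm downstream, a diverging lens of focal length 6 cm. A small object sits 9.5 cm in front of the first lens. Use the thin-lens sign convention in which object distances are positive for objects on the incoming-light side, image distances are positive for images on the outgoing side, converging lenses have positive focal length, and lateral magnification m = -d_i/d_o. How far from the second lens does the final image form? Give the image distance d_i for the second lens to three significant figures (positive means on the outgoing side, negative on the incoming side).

Applying the thin-lens equation to the first lens, 1/13.5 = 1/9.5 + 1/d_i1, which gives d_i1 = -32.062 cm.
The intermediate image is virtual, 32.062 cm to the left of lens 1, so d_o2 = L - d_i1 = 31.5 - (-32.062) = 63.562 cm.
Applying the thin-lens equation again with f_2 = -6 cm and d_o2 = 63.562 cm gives d_i2 = -5.482 cm.

-5.48 cm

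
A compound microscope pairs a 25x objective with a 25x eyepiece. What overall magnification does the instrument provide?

The overall magnification of a compound microscope is the product of the objective and eyepiece magnifications:
M = M_obj x M_eye = 25 x 25 = 625.

625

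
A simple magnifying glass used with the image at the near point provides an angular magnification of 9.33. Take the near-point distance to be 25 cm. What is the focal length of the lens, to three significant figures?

3.00 cm

For the image at the near point, M = 1 + D/f.
f = D/(M - 1) = 25/(9.33 - 1) = 3.001 cm.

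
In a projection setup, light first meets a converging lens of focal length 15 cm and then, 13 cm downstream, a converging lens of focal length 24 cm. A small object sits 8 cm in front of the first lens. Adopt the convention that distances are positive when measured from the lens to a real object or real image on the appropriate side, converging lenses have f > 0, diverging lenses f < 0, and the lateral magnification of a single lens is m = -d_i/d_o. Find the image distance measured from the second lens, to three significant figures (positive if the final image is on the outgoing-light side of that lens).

118 cm

Applying the thin-lens equation to the first lens, 1/15 = 1/8 + 1/d_i1, which gives d_i1 = -17.143 cm.
The intermediate image is virtual, 17.143 cm to the left of lens 1, so d_o2 = L - d_i1 = 13 - (-17.143) = 30.143 cm.
Applying the thin-lens equation again with f_2 = 24 cm and d_o2 = 30.143 cm gives d_i2 = 117.767 cm.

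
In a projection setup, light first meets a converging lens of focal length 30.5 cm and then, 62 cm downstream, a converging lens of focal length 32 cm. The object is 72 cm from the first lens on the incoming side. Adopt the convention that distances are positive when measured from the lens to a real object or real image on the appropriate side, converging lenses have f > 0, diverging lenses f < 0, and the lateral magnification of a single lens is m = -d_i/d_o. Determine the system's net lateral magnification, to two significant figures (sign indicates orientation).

First lens: d_i1 = 1/(1/30.5 - 1/72) = 52.916 cm.
m_1 = -(52.916)/72 = -0.7349.
The intermediate image is 52.916 cm to the right of lens 1, so d_o2 = L - d_i1 = 62 - 52.916 = 9.084 cm.
Second lens: d_i2 = 1/(1/32 - 1/(9.084)) = -12.686 cm.
m_2 = -(-12.686)/(9.084) = 1.3964.
The system's lateral magnification is m_1 m_2 = (-0.7349)(1.3964) = -1.0263.

-1.0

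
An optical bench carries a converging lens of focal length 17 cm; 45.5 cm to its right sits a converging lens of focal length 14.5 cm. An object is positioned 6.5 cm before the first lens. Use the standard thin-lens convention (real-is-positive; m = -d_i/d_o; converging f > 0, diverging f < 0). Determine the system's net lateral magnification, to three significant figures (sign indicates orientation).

-0.565

First lens: d_i1 = 1/(1/17 - 1/6.5) = -10.524 cm.
m_1 = -(-10.524)/6.5 = 1.6190.
The intermediate image is virtual, 10.524 cm to the left of lens 1, so d_o2 = L - d_i1 = 45.5 - (-10.524) = 56.024 cm.
Second lens: d_i2 = 1/(1/14.5 - 1/(56.024)) = 19.563 cm.
m_2 = -(19.563)/(56.024) = -0.3492.
Overall magnification: m = m_1 m_2 = -0.5654.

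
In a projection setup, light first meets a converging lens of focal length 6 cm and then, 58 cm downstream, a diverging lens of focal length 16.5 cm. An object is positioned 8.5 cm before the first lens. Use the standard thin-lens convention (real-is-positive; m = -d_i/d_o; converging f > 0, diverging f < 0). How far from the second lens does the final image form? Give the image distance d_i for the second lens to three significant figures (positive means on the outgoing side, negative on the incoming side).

-11.5 cm

Lens 1: 1/d_i1 = 1/f_1 - 1/d_o1 = 1/6 - 1/8.5 = 0.04902 cm^-1, so d_i1 = 20.400 cm.
The intermediate image is 20.400 cm to the right of lens 1, so d_o2 = L - d_i1 = 58 - 20.400 = 37.600 cm.
Lens 2: 1/d_i2 = 1/f_2 - 1/d_o2 = 1/(-16.5) - 1/(37.600) = -0.08720 cm^-1, so d_i2 = -11.468 cm.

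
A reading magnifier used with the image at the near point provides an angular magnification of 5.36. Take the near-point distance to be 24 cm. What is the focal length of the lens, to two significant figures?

For the image at the near point, M = 1 + D/f.
f = D/(M - 1) = 24/(5.36 - 1) = 5.505 cm.

5.5 cm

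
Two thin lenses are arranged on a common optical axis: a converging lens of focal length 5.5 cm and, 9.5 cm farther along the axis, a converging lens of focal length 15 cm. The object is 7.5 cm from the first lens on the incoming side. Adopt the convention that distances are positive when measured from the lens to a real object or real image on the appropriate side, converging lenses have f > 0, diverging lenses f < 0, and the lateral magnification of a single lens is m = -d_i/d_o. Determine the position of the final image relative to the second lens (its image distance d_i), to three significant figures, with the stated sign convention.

Lens 1: 1/d_i1 = 1/f_1 - 1/d_o1 = 1/5.5 - 1/7.5 = 0.04848 cm^-1, so d_i1 = 20.625 cm.
This image would form 20.625 cm past lens 1, i.e. 11.125 cm beyond lens 2, so it is a virtual object for lens 2: d_o2 = 9.5 - 20.625 = -11.125 cm.
Lens 2: 1/d_i2 = 1/f_2 - 1/d_o2 = 1/15 - 1/(-11.125) = 0.15655 cm^-1, so d_i2 = 6.388 cm.

6.39 cm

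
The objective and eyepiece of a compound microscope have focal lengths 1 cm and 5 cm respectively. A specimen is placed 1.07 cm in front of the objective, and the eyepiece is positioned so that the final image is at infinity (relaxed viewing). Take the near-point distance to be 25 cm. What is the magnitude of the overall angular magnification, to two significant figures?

Objective: 1/d_i = 1/f_obj - 1/d_o = 1/1 - 1/1.07 = 0.06542 cm^-1, so d_i = 15.286 cm.
m_obj = -d_i/d_o = -15.286/1.07 = -14.286.
Eyepiece angular magnification (image at infinity): M_eye = D/f_e = 25/5 = 5.000.
Overall M = m_obj x M_eye = (-14.286)(5.000) = -71.43.
|M| = 71.43.

71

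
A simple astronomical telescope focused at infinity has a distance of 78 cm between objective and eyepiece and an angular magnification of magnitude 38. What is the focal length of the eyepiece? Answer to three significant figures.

In normal adjustment the tube length equals f_obj + f_eye and |M| = f_obj/f_eye.
So f_obj = 38 f_eye and 38 f_eye + f_eye = 78 cm, giving f_eye = 78/39 = 2.000 cm and f_obj = 76.000 cm.

2.00 cm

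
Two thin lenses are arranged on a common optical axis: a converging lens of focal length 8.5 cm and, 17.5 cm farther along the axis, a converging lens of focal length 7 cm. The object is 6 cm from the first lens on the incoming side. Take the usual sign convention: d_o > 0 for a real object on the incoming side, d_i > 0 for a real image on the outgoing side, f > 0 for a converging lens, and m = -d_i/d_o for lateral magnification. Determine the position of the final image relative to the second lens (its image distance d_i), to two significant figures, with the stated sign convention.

First lens: d_i1 = 1/(1/8.5 - 1/6) = -20.400 cm.
With d_i1 < 0 the first image is virtual and lies on the object side; the object distance for lens 2 is d_o2 = 17.5 - (-20.400) = 37.900 cm.
Second lens: d_i2 = 1/(1/7 - 1/(37.900)) = 8.586 cm.

8.6 cm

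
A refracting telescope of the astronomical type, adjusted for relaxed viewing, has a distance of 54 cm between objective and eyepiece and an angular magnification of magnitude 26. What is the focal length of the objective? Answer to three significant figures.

In normal adjustment the tube length equals f_obj + f_eye and |M| = f_obj/f_eye.
So f_obj = 26 f_eye and 26 f_eye + f_eye = 54 cm, giving f_eye = 54/27 = 2.000 cm and f_obj = 52.000 cm.

52.0 cm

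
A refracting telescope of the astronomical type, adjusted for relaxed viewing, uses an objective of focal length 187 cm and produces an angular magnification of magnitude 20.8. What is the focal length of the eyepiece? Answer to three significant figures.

|M| = f_obj/f_eye, so f_eye = f_obj/|M| = 187/20.8 = 8.990 cm.

8.99 cm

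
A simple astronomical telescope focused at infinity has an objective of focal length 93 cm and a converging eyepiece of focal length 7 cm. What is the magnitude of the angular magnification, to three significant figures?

13.3

|M| = f_obj/|f_eye| = 93/7 = 13.286.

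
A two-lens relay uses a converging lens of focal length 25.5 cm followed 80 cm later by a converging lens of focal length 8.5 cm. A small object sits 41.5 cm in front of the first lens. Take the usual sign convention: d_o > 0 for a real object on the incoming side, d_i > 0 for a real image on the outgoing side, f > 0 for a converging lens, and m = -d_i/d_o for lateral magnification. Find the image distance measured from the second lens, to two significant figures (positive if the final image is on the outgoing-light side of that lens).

Lens 1: 1/d_i1 = 1/f_1 - 1/d_o1 = 1/25.5 - 1/41.5 = 0.01512 cm^-1, so d_i1 = 66.141 cm.
Object distance for lens 2: d_o2 = 80 - 66.141 = 13.859 cm.
Lens 2: 1/d_i2 = 1/f_2 - 1/d_o2 = 1/8.5 - 1/(13.859) = 0.04549 cm^-1, so d_i2 = 21.981 cm.

22 cm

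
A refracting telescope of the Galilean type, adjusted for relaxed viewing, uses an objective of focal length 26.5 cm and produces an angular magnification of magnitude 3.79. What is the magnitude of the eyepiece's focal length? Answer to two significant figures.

|M| = f_obj/|f_eye|, so |f_eye| = f_obj/|M| = 26.5/3.79 = 6.992 cm.
(The eyepiece is diverging, so its signed focal length is -6.992 cm.)

7.0 cm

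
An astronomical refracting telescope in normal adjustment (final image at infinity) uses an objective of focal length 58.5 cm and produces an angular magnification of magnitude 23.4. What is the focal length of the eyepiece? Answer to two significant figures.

|M| = f_obj/f_eye, so f_eye = f_obj/|M| = 58.5/23.4 = 2.500 cm.

2.5 cm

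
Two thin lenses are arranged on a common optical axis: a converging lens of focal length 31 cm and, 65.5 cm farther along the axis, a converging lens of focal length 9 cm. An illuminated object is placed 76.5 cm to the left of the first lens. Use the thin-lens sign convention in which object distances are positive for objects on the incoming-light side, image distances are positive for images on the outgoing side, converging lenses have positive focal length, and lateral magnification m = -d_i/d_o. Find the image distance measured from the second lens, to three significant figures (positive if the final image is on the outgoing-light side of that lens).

27.5 cm

Applying the thin-lens equation to the first lens, 1/31 = 1/76.5 + 1/d_i1, which gives d_i1 = 52.121 cm.
Object distance for lens 2: d_o2 = 65.5 - 52.121 = 13.379 cm.
Applying the thin-lens equation again with f_2 = 9 cm and d_o2 = 13.379 cm gives d_i2 = 27.497 cm.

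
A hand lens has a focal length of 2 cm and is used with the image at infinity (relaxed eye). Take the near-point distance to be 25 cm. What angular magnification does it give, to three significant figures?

M = D/f = 25/2 = 12.500.

12.5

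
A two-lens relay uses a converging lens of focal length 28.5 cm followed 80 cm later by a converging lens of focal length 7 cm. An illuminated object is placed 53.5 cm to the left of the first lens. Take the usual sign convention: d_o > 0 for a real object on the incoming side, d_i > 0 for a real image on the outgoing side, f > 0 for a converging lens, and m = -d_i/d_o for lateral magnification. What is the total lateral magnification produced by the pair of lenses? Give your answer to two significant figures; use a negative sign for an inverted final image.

0.66

First lens: d_i1 = 1/(1/28.5 - 1/53.5) = 60.990 cm.
m_1 = -(60.990)/53.5 = -1.1400.
Object distance for lens 2: d_o2 = 80 - 60.990 = 19.010 cm.
Second lens: d_i2 = 1/(1/7 - 1/(19.010)) = 11.080 cm.
m_2 = -(11.080)/(19.010) = -0.5828.
Total m = m_1 x m_2 = (-1.1400)(-0.5828) = 0.6644.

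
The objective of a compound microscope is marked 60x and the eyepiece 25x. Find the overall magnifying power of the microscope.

1500

The overall magnification of a compound microscope is the product of the objective and eyepiece magnifications:
M = M_obj x M_eye = 60 x 25 = 1500.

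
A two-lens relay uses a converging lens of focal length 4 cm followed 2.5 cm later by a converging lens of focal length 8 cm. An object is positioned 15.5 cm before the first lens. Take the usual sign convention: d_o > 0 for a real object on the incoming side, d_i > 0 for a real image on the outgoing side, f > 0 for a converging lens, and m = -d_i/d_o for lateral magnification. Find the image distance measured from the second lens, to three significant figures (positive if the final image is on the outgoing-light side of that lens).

Applying the thin-lens equation to the first lens, 1/4 = 1/15.5 + 1/d_i1, which gives d_i1 = 5.391 cm.
Since 5.391 cm > 2.5 cm, the first image lies past the second lens and serves as a virtual object: d_o2 = L - d_i1 = -2.891 cm.
Applying the thin-lens equation again with f_2 = 8 cm and d_o2 = -2.891 cm gives d_i2 = 2.124 cm.

2.12 cm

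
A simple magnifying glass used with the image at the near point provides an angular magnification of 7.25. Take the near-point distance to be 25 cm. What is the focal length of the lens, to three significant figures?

4.00 cm

For the image at the near point, M = 1 + D/f.
f = D/(M - 1) = 25/(7.25 - 1) = 4.000 cm.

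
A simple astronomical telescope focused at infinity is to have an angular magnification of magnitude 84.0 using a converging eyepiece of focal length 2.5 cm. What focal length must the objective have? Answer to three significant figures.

210 cm

|M| = f_obj/|f_eye|, so f_obj = |M| x |f_eye| = 84.0 x 2.5 = 210.000 cm.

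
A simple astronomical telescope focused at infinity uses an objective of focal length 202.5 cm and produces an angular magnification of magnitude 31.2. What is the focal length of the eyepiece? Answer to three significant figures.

|M| = f_obj/f_eye, so f_eye = f_obj/|M| = 202.5/31.2 = 6.490 cm.

6.49 cm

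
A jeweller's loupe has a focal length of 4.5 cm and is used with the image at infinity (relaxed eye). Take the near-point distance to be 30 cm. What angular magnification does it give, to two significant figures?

M = D/f = 30/4.5 = 6.667.

6.7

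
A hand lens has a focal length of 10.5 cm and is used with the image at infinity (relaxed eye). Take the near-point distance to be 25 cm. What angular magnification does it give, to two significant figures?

M = D/f = 25/10.5 = 2.381.

2.4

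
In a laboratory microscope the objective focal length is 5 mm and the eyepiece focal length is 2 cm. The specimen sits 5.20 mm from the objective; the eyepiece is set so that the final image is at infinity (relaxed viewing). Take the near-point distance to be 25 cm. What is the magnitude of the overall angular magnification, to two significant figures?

Convert to cm: f_obj = 5 mm = 0.5 cm; d_o = 5.20 mm = 0.52 cm.
Objective: 1/d_i = 1/f_obj - 1/d_o = 1/0.5 - 1/0.52 = 0.07692 cm^-1, so d_i = 13.000 cm.
m_obj = -d_i/d_o = -13.000/0.52 = -25.000.
Eyepiece angular magnification (image at infinity): M_eye = D/f_e = 25/2 = 12.500.
Overall M = m_obj x M_eye = (-25.000)(12.500) = -312.50.
|M| = 312.50.

310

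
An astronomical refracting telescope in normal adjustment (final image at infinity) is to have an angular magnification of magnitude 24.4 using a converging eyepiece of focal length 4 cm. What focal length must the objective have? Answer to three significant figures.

|M| = f_obj/|f_eye|, so f_obj = |M| x |f_eye| = 24.4 x 4 = 97.600 cm.

97.6 cm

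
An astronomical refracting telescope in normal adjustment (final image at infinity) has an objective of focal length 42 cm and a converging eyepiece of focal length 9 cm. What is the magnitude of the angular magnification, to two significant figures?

|M| = f_obj/|f_eye| = 42/9 = 4.667.

4.7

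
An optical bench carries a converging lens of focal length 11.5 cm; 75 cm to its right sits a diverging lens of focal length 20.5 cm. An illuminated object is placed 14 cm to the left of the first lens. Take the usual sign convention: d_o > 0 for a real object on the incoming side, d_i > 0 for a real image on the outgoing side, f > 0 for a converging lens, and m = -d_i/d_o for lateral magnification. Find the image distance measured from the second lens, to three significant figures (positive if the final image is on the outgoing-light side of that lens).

-6.99 cm

Applying the thin-lens equation to the first lens, 1/11.5 = 1/14 + 1/d_i1, which gives d_i1 = 64.400 cm.
Object distance for lens 2: d_o2 = 75 - 64.400 = 10.600 cm.
Applying the thin-lens equation again with f_2 = -20.5 cm and d_o2 = 10.600 cm gives d_i2 = -6.987 cm.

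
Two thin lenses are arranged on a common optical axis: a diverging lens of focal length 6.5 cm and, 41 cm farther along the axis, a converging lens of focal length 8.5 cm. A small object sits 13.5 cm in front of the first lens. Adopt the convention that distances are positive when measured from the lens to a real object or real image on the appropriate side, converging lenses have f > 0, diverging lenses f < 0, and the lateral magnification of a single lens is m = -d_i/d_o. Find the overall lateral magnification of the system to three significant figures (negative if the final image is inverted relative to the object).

Applying the thin-lens equation to the first lens, 1/(-6.5) = 1/13.5 + 1/d_i1, which gives d_i1 = -4.388 cm.
Its lateral magnification is m_1 = -d_i1/d_o1 = -(-4.388)/13.5 = 0.3250.
The intermediate image is virtual, 4.388 cm to the left of lens 1, so d_o2 = L - d_i1 = 41 - (-4.388) = 45.388 cm.
Applying the thin-lens equation again with f_2 = 8.5 cm and d_o2 = 45.388 cm gives d_i2 = 10.459 cm.
m_2 = -(10.459)/(45.388) = -0.2304.
Total m = m_1 x m_2 = (0.3250)(-0.2304) = -0.0749.

-0.0749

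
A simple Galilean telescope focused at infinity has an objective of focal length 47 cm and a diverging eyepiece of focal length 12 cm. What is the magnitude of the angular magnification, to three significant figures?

|M| = f_obj/|f_eye| = 47/12 = 3.917.

3.92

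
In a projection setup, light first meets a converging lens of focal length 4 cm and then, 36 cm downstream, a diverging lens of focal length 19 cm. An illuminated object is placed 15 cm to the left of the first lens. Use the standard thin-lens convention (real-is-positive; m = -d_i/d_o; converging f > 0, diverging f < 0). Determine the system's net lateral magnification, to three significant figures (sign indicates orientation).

Applying the thin-lens equation to the first lens, 1/4 = 1/15 + 1/d_i1, which gives d_i1 = 5.455 cm.
Its lateral magnification is m_1 = -d_i1/d_o1 = -(5.455)/15 = -0.3636.
Object distance for lens 2: d_o2 = 36 - 5.455 = 30.545 cm.
Applying the thin-lens equation again with f_2 = -19 cm and d_o2 = 30.545 cm gives d_i2 = -11.714 cm.
m_2 = -(-11.714)/(30.545) = 0.3835.
Total m = m_1 x m_2 = (-0.3636)(0.3835) = -0.1394.

-0.139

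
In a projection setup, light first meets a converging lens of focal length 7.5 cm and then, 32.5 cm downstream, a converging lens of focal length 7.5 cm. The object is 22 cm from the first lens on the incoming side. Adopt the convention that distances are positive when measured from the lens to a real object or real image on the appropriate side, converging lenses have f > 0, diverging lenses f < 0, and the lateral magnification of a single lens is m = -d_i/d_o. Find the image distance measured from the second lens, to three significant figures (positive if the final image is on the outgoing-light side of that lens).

Lens 1: 1/d_i1 = 1/f_1 - 1/d_o1 = 1/7.5 - 1/22 = 0.08788 cm^-1, so d_i1 = 11.379 cm.
That image sits 21.121 cm in front of the second lens, so d_o2 = 21.121 cm.
Lens 2: 1/d_i2 = 1/f_2 - 1/d_o2 = 1/7.5 - 1/(21.121) = 0.08599 cm^-1, so d_i2 = 11.630 cm.

11.6 cm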